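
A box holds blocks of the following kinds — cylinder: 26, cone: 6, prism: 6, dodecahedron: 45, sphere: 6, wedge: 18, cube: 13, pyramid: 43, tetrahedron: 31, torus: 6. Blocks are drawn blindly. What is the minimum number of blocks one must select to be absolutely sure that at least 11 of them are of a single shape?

85

Put each drawn block into a box by shape. The largest draw with every box below 11 takes min(count, 10) from each shape; shapes with fewer than 10 contribute all they have.
Σ min(cᵢ, 10) = 10 + 6 + 6 + 10 + 6 + 10 + 10 + 10 + 10 + 6 = 84.
Draw number 84 + 1 = 85 must push one box to 11.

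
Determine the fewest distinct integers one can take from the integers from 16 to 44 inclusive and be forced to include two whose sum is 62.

17

Group the elements by complementary pair {x, 62−x}: {18,44}, {19,43}, {20,42}, …, giving 13 two-element pairs, the single value 31 (it cannot pair with itself since the integers are distinct), and 2 integers whose partner 62−x falls outside [16,44].
By the pigeonhole principle, treating each of those 16 groups as a pigeonhole, one can pick one integer per group — 16 integers — with no two summing to 62.
The 17th integer lands in an occupied pair, forcing a sum of 62.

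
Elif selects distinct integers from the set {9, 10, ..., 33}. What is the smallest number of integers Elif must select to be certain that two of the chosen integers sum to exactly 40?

15

Two chosen integers sum to 40 exactly when both halves of some pair {x, 40−x} with 9 ≤ x ≤ 40−x ≤ 31 are chosen — 11 such pairs.
The remaining 3 elements (those with no distinct partner in range) can never complete a 40-sum, so the worst case takes all of them and one from each pair: 3 + 11 = 14.
The 15th integer has to be the second member of some pair, so 14 + 1 = 15.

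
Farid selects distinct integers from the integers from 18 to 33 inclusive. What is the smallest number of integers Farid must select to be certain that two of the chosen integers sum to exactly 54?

Two chosen integers sum to 54 exactly when both halves of some pair {x, 54−x} with 21 ≤ x ≤ 54−x ≤ 33 are chosen — 6 such pairs.
The remaining 4 elements (those with no distinct partner in range) can never complete a 54-sum, so the worst case takes all of them and one from each pair: 4 + 6 = 10.
By pigeonhole, the 11th integer has to be the second member of some pair, so 10 + 1 = 11.

11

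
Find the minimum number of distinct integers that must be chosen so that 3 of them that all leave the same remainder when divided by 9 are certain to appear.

Pigeonhole: the 9 residue classes mod 9 are the pigeonholes.
With 18 integers one could put 2 in each residue class and have no class reach 3.
The 19th integer pushes some class to 3, so 9·2 + 1 = 19.

19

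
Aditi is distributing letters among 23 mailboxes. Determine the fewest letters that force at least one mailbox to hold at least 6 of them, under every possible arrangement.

With 115 letters one could put exactly 5 in each of the 23 mailboxes, and no mailbox would reach 6.
One more letter must land in a mailbox that already has 5, giving it 6.
So 23 × 5 + 1 = 116 letters are required.

116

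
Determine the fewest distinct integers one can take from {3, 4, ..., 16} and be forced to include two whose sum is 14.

Group the elements by complementary pair {x, 14−x}: {3,11}, {4,10}, {5,9}, …, giving 4 two-element pairs; the single value 7 (it cannot pair with itself since the integers are distinct); and 5 integers whose partner 14−x falls outside [3,16].
Treating each of those 10 groups as a pigeonhole, one can pick one integer per group — 10 integers — with no two summing to 14.
The 11th integer lands in an occupied pair, forcing a sum of 14.

11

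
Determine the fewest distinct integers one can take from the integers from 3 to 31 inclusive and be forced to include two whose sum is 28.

A set avoiding the sum 28 can contain at most one of each pair {x, 28−x}, plus the 7 elements whose complement lies outside the range or equal to its own complement.
The integers 14, …, 31 (18 of them) are such a set: any two sum to at least 14+15 = 29 > 28.
By pigeonhole, any 19th integer completes one of the 11 pairs, so 19 choices force a sum of 28.

19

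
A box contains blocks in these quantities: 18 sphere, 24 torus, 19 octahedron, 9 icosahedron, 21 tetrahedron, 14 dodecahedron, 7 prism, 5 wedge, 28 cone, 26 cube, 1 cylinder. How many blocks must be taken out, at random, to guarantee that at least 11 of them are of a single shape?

93

The 11 shapes are the holes; the blocks drawn are the pigeons.
To avoid 11 of any one shape, the worst case takes at most 10 of each shape, or every block of a shape that has fewer than 10.
That gives 10 + 10 + 10 + 9 + 10 + 10 + 7 + 5 + 10 + 10 + 1 = 92 blocks with no shape reaching 11.
The next block forces some shape to 11, so 92 + 1 = 93.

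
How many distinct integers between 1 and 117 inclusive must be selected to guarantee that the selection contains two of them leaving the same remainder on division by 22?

23

Pigeonhole: the 22 residue classes mod 22 are the pigeonholes.
With 22 integers one could put 1 in each residue class and have no class reach 2.
The 23rd integer pushes some class to 2, so 22·1 + 1 = 23.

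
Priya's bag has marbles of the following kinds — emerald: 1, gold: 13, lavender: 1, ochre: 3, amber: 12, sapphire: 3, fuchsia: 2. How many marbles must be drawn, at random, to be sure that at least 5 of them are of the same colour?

The 7 colours are the holes; the marbles drawn are the pigeons.
To avoid 5 of any one colour, the worst case takes at most 4 of each colour, or every marble of a colour that has fewer than 4.
That gives 1 + 4 + 1 + 3 + 4 + 3 + 2 = 18 marbles with no colour reaching 5.
The next marble forces some colour to 5, so 18 + 1 = 19.

19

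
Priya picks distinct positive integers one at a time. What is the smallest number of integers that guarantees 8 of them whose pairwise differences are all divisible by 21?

Integers whose pairwise differences are multiples of 21 are exactly those sharing a remainder mod 21. The 21 residue classes mod 21 are the pigeonholes.
With 147 integers one could put 7 in each residue class and have no class reach 8.
The 148th integer pushes some class to 8, so 21·7 + 1 = 148.

148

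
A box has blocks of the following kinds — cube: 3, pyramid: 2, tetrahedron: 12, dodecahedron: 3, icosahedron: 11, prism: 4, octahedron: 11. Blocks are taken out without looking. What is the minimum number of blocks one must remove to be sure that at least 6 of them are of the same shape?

28

By the pigeonhole principle, put each drawn block into a box by shape. The largest draw with every box below 6 takes min(count, 5) from each shape; shapes with fewer than 5 contribute all they have.
Σ min(cᵢ, 5) = 3 + 2 + 5 + 3 + 5 + 4 + 5 = 27.
Draw number 27 + 1 = 28 must push one box to 6.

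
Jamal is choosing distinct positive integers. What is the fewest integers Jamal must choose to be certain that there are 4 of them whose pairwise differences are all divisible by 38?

Integers whose pairwise differences are multiples of 38 are exactly those sharing a remainder mod 38. By the pigeonhole principle, the 38 residue classes mod 38 are the pigeonholes.
With 114 integers one could put 3 in each residue class and have no class reach 4.
The 115th integer pushes some class to 4, so 38·3 + 1 = 115.

115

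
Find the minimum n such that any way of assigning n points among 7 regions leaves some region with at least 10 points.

64

With 63 points one could put exactly 9 in each of the 7 regions, and no region would reach 10.
One more point must land in a region that already has 9, giving it 10.
So 7 × 9 + 1 = 64 points are required.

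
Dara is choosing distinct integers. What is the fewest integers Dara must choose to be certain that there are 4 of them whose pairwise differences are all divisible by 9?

28

Integers whose pairwise differences are multiples of 9 are exactly those sharing a remainder mod 9. The 9 residue classes mod 9 are the pigeonholes.
With 27 integers one could put 3 in each residue class and have no class reach 4.
The 28th integer pushes some class to 4, so 9·3 + 1 = 28.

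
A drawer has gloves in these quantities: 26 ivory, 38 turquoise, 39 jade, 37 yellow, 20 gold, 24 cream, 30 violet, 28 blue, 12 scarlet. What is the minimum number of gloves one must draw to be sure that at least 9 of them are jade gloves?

In the worst case for collecting jade gloves, every non-jade glove comes out first.
There are 26 + 38 + 37 + 20 + 24 + 30 + 28 + 12 = 215 non-jade gloves altogether.
After those, each further glove must be jade, so 215 + 9 = 224 draws guarantee 9 jade gloves.

224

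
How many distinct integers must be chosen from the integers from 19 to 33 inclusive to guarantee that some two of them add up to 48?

11

Group the elements by complementary pair {x, 48−x}: {19,29}, {20,28}, {21,27}, …, giving 5 two-element pairs; the single value 24 (it cannot pair with itself since the integers are distinct); and 4 integers whose partner 48−x falls outside [19,33].
By pigeonhole, treating each of those 10 groups as a pigeonhole, one can pick one integer per group — 10 integers — with no two summing to 48.
The 11th integer lands in an occupied pair, forcing a sum of 48.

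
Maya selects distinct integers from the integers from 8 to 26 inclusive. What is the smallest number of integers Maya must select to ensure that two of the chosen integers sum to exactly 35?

11

Group the elements by complementary pair {x, 35−x}: {9,26}, {10,25}, {11,24}, …, giving 9 two-element pairs and 1 integer whose partner 35−x falls outside [8,26].
Treating each of those 10 groups as a pigeonhole, one can pick one integer per group — 10 integers — with no two summing to 35.
The 11th integer lands in an occupied pair, forcing a sum of 35.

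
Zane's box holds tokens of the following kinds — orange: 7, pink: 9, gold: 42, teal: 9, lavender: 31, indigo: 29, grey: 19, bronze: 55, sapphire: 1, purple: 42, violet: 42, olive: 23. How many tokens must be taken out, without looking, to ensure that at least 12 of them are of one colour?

115

By the pigeonhole principle, the 12 colours are the holes; the tokens drawn are the pigeons.
To avoid 12 of any one colour, the worst case takes at most 11 of each colour, or every token of a colour that has fewer than 11.
That gives 7 + 9 + 11 + 9 + 11 + 11 + 11 + 11 + 1 + 11 + 11 + 11 = 114 tokens with no colour reaching 12.
The next token forces some colour to 12, so 114 + 1 = 115.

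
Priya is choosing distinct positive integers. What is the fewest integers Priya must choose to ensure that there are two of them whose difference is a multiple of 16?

Integers whose pairwise differences are multiples of 16 are exactly those sharing a remainder mod 16. The 16 residue classes mod 16 are the pigeonholes.
With 16 integers one could put 1 in each residue class and have no class reach 2.
The 17th integer pushes some class to 2, so 16·1 + 1 = 17.

17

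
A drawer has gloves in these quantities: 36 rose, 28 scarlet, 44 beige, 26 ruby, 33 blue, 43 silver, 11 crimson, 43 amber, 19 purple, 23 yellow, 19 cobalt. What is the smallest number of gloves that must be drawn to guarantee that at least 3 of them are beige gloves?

In the worst case for collecting beige gloves, every non-beige glove comes out first.
There are 36 + 28 + 26 + 33 + 43 + 11 + 43 + 19 + 23 + 19 = 281 non-beige gloves altogether.
After those, each further glove must be beige, so 281 + 3 = 284 draws guarantee 3 beige gloves.

284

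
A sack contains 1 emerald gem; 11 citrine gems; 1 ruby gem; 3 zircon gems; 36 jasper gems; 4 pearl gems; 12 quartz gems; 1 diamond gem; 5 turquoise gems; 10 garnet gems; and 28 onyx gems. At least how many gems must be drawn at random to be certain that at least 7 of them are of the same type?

46

An adversary could hand out at most 6 gems per type (6 types run out sooner): 1 + 6 + 1 + 3 + 6 + 4 + 6 + 1 + 5 + 6 + 6 = 45 gems and still no type has 7.
One more gem lands in a type already at 6, so 46 draws are enough and 45 are not.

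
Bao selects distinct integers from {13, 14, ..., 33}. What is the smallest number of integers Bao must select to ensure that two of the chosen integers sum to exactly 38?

16

A set avoiding the sum 38 can contain at most one of each pair {x, 38−x}, plus the 9 elements whose complement lies outside the range or equal to its own complement.
The integers 19, …, 33 (15 of them) are such a set: any two sum to at least 19+20 = 39 > 38.
Pigeonhole: any 16th integer completes one of the 6 pairs, so 16 choices force a sum of 38.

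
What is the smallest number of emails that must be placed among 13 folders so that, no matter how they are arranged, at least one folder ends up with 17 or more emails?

With 208 emails one could put exactly 16 in each of the 13 folders, and no folder would reach 17.
By pigeonhole, one more email must land in a folder that already has 16, giving it 17.
So 13 × 16 + 1 = 209 emails are required.

209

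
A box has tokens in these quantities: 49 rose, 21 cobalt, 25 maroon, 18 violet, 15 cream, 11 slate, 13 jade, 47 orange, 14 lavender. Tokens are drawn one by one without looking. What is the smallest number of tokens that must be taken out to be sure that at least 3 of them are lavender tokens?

In the worst case for collecting lavender tokens, every non-lavender token comes out first.
There are 49 + 21 + 25 + 18 + 15 + 11 + 13 + 47 = 199 non-lavender tokens altogether.
After those, each further token must be lavender, so 199 + 3 = 202 draws guarantee 3 lavender tokens.

202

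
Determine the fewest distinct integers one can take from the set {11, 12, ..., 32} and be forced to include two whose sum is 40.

14

Group the elements by complementary pair {x, 40−x}: {11,29}, {12,28}, {13,27}, …, giving 9 two-element pairs, the single value 20 (it cannot pair with itself since the integers are distinct), and 3 integers whose partner 40−x falls outside [11,32].
Treating each of those 13 groups as a pigeonhole, one can pick one integer per group — 13 integers — with no two summing to 40.
The 14th integer lands in an occupied pair, forcing a sum of 40.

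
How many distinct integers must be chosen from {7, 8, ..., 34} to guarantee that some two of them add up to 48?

19

Two chosen integers sum to 48 exactly when both halves of some pair {x, 48−x} with 14 ≤ x ≤ 48−x ≤ 34 are chosen — 10 such pairs.
The remaining 8 elements (those with no distinct partner in range) can never complete a 48-sum, so the worst case takes all of them and one from each pair: 8 + 10 = 18.
By the pigeonhole principle, the 19th integer has to be the second member of some pair, so 18 + 1 = 19.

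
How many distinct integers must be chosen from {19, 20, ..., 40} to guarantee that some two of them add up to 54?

Two chosen integers sum to 54 exactly when both halves of some pair {x, 54−x} with 19 ≤ x ≤ 54−x ≤ 35 are chosen — 8 such pairs.
The remaining 6 elements (those with no distinct partner in range) can never complete a 54-sum, so the worst case takes all of them and one from each pair: 6 + 8 = 14.
The 15th integer has to be the second member of some pair, so 14 + 1 = 15.

15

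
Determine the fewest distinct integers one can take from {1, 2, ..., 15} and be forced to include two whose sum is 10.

12

Group the elements by complementary pair {x, 10−x}: {1,9}, {2,8}, {3,7}, …, giving 4 two-element pairs, the single value 5 (it cannot pair with itself since the integers are distinct), and 6 integers whose partner 10−x falls outside [1,15].
Pigeonhole: treating each of those 11 groups as a pigeonhole, one can pick one integer per group — 11 integers — with no two summing to 10.
The 12th integer lands in an occupied pair, forcing a sum of 10.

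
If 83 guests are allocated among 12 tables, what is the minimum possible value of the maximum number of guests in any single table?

The 12 tables are the holes and the 83 guests are the pigeons.
If every table held at most 6 guests, the total would be at most 12 × 6 = 72, which is less than 83.
So some table holds at least ⌈83/12⌉ = 7 guests.

7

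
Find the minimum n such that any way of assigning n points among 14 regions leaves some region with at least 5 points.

57

With 56 points one could put exactly 4 in each of the 14 regions, and no region would reach 5.
Pigeonhole: one more point must land in a region that already has 4, giving it 5.
So 14 × 4 + 1 = 57 points are required.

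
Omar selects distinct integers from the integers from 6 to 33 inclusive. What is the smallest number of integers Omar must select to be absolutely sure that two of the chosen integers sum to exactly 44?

18

Group the elements by complementary pair {x, 44−x}: {11,33}, {12,32}, {13,31}, …, giving 11 two-element pairs, the single value 22 (it cannot pair with itself since the integers are distinct), and 5 integers whose partner 44−x falls outside [6,33].
By pigeonhole, treating each of those 17 groups as a pigeonhole, one can pick one integer per group — 17 integers — with no two summing to 44.
The 18th integer lands in an occupied pair, forcing a sum of 44.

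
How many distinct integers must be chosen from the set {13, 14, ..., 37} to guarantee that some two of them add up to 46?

16

Group the elements by complementary pair {x, 46−x}: {13,33}, {14,32}, {15,31}, …, giving 10 two-element pairs, the single value 23 (it cannot pair with itself since the integers are distinct), and 4 integers whose partner 46−x falls outside [13,37].
By the pigeonhole principle, treating each of those 15 groups as a pigeonhole, one can pick one integer per group — 15 integers — with no two summing to 46.
The 16th integer lands in an occupied pair, forcing a sum of 46.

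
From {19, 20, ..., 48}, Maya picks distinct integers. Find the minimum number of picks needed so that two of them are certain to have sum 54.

23

Group the elements by complementary pair {x, 54−x}: {19,35}, {20,34}, {21,33}, …, giving 8 two-element pairs; the single value 27 (it cannot pair with itself since the integers are distinct); and 13 integers whose partner 54−x falls outside [19,48].
By the pigeonhole principle, treating each of those 22 groups as a pigeonhole, one can pick one integer per group — 22 integers — with no two summing to 54.
The 23rd integer lands in an occupied pair, forcing a sum of 54.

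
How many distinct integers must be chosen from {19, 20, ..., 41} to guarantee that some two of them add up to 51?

17

A set avoiding the sum 51 can contain at most one of each pair {x, 51−x}, plus the 9 elements whose complement lies outside the range.
The integers 26, …, 41 (16 of them) are such a set: any two sum to at least 26+27 = 53 > 51.
Any 17th integer completes one of the 7 pairs, so 17 choices force a sum of 51.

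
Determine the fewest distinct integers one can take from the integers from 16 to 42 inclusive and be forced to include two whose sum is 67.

A set avoiding the sum 67 can contain at most one of each pair {x, 67−x}, plus the 9 elements whose complement lies outside the range.
The integers 16, …, 33 (18 of them) are such a set: any two sum to at least 16+17 = 33 and at most 32+33 = 65 < 67.
By pigeonhole, any 19th integer completes one of the 9 pairs, so 19 choices force a sum of 67.

19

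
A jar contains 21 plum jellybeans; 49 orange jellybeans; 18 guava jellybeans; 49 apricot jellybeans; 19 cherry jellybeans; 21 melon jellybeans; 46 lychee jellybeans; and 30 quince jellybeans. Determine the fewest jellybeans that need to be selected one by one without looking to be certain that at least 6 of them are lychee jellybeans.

213

In the worst case for collecting lychee jellybeans, every non-lychee jellybean comes out first.
There are 21 + 49 + 18 + 49 + 19 + 21 + 30 = 207 non-lychee jellybeans altogether.
After those, each further jellybean must be lychee, so 207 + 6 = 213 draws guarantee 6 lychee jellybeans.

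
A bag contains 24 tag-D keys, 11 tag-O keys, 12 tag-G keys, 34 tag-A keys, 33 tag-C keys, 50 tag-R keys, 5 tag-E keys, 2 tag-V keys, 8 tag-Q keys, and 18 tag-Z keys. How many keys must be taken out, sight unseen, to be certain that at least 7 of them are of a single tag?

56

An adversary could hand out at most 6 keys per tag (tag-E, tag-V run out sooner): 6 + 6 + 6 + 6 + 6 + 6 + 5 + 2 + 6 + 6 = 55 keys and still no tag has 7.
One more key lands in a tag already at 6, so 56 draws are enough and 55 are not.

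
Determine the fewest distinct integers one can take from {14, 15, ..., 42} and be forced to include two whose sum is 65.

Two chosen integers sum to 65 exactly when both halves of some pair {x, 65−x} with 23 ≤ x ≤ 65−x ≤ 42 are chosen — 10 such pairs.
The remaining 9 elements (those with no distinct partner in range) can never complete a 65-sum, so the worst case takes all of them and one from each pair: 9 + 10 = 19.
By pigeonhole, the 20th integer has to be the second member of some pair, so 19 + 1 = 20.

20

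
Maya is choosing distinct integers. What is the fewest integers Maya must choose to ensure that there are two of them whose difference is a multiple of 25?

Integers whose pairwise differences are multiples of 25 are exactly those sharing a remainder mod 25. The 25 residue classes mod 25 are the pigeonholes.
With 25 integers one could put 1 in each residue class and have no class reach 2.
The 26th integer pushes some class to 2, so 25·1 + 1 = 26.

26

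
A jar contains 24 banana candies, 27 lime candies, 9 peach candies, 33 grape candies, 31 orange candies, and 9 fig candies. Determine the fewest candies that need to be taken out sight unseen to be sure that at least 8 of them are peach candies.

132

In the worst case for collecting peach candies, every non-peach candy comes out first.
There are 24 + 27 + 33 + 31 + 9 = 124 non-peach candies altogether.
After those, each further candy must be peach, so 124 + 8 = 132 draws guarantee 8 peach candies.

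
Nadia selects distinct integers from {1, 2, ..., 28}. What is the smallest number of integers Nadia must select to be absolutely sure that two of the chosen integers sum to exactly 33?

17

A set avoiding the sum 33 can contain at most one of each pair {x, 33−x}, plus the 4 elements whose complement lies outside the range.
The integers 1, …, 16 (16 of them) are such a set: any two sum to at least 1+2 = 3 and at most 15+16 = 31 < 33.
Pigeonhole: any 17th integer completes one of the 12 pairs, so 17 choices force a sum of 33.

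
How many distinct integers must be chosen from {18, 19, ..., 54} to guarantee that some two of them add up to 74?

Two chosen integers sum to 74 exactly when both halves of some pair {x, 74−x} with 20 ≤ x ≤ 74−x ≤ 54 are chosen — 17 such pairs.
The remaining 3 elements (those with no distinct partner in range) can never complete a 74-sum, so the worst case takes all of them and one from each pair: 3 + 17 = 20.
The 21st integer has to be the second member of some pair, so 20 + 1 = 21.

21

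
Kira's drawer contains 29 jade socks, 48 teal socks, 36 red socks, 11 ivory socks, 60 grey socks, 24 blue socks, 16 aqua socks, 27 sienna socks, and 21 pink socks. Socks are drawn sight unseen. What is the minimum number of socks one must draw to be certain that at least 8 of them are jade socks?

In the worst case for collecting jade socks, every non-jade sock comes out first.
There are 48 + 36 + 11 + 60 + 24 + 16 + 27 + 21 = 243 non-jade socks altogether.
After those, each further sock must be jade, so 243 + 8 = 251 draws guarantee 8 jade socks.

251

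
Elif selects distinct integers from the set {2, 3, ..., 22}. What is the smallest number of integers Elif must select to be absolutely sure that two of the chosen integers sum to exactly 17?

A set avoiding the sum 17 can contain at most one of each pair {x, 17−x}, plus the 7 elements whose complement lies outside the range.
The integers 9, …, 22 (14 of them) are such a set: any two sum to at least 9+10 = 19 > 17.
Pigeonhole: any 15th integer completes one of the 7 pairs, so 15 choices force a sum of 17.

15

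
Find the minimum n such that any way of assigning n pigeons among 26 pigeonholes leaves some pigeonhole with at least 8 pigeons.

183

With 182 pigeons one could put exactly 7 in each of the 26 pigeonholes, and no pigeonhole would reach 8.
By the pigeonhole principle, one more pigeon must land in a pigeonhole that already has 7, giving it 8.
So 26 × 7 + 1 = 183 pigeons are required.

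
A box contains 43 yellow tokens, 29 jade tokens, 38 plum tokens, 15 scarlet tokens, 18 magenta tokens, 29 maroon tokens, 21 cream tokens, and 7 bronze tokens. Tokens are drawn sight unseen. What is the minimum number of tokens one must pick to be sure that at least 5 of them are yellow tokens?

162

In the worst case for collecting yellow tokens, every non-yellow token comes out first.
There are 29 + 38 + 15 + 18 + 29 + 21 + 7 = 157 non-yellow tokens altogether.
After those, each further token must be yellow, so 157 + 5 = 162 draws guarantee 5 yellow tokens.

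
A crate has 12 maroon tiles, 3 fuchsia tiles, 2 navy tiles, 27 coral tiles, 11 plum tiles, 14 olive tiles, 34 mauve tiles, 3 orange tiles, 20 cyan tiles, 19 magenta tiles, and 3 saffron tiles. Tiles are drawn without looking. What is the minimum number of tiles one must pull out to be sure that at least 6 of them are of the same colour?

The 11 colours are the holes; the tiles drawn are the pigeons.
To avoid 6 of any one colour, the worst case takes at most 5 of each colour, or every tile of a colour that has fewer than 5.
That gives 5 + 3 + 2 + 5 + 5 + 5 + 5 + 3 + 5 + 5 + 3 = 46 tiles with no colour reaching 6.
The next tile forces some colour to 6, so 46 + 1 = 47.

47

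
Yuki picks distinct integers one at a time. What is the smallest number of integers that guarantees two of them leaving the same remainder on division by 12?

Pigeonhole: the 12 residue classes mod 12 are the pigeonholes.
With 12 integers one could put 1 in each residue class and have no class reach 2.
The 13th integer pushes some class to 2, so 12·1 + 1 = 13.

13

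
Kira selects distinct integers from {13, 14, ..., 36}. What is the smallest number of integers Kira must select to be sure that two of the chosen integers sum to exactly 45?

Group the elements by complementary pair {x, 45−x}: {13,32}, {14,31}, {15,30}, …, giving 10 two-element pairs and 4 integers whose partner 45−x falls outside [13,36].
Treating each of those 14 groups as a pigeonhole, one can pick one integer per group — 14 integers — with no two summing to 45.
The 15th integer lands in an occupied pair, forcing a sum of 45.

15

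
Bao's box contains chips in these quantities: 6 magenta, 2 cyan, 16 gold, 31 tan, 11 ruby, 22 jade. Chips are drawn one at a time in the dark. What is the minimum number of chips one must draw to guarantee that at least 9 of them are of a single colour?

41

Put each drawn chip into a box by colour. The largest draw with every box below 9 takes min(count, 8) from each colour; colours with fewer than 8 contribute all they have.
Σ min(cᵢ, 8) = 6 + 2 + 8 + 8 + 8 + 8 = 40.
Draw number 40 + 1 = 41 must push one box to 9.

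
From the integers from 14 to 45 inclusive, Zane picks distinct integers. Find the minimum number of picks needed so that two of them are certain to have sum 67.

Group the elements by complementary pair {x, 67−x}: {22,45}, {23,44}, {24,43}, …, giving 12 two-element pairs and 8 integers whose partner 67−x falls outside [14,45].
Treating each of those 20 groups as a pigeonhole, one can pick one integer per group — 20 integers — with no two summing to 67.
The 21st integer lands in an occupied pair, forcing a sum of 67.

21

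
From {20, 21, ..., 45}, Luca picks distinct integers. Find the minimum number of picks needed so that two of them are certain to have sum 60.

17

A set avoiding the sum 60 can contain at most one of each pair {x, 60−x}, plus the 6 elements whose complement lies outside the range or equal to its own complement.
The integers 30, …, 45 (16 of them) are such a set: any two sum to at least 30+31 = 61 > 60.
By the pigeonhole principle, any 17th integer completes one of the 10 pairs, so 17 choices force a sum of 60.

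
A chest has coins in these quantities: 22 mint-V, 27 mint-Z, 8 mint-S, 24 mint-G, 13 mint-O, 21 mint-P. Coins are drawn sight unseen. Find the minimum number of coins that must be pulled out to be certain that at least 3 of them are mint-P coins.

97

In the worst case for collecting mint-P coins, every non-mint-P coin comes out first.
There are 22 + 27 + 8 + 24 + 13 = 94 non-mint-P coins altogether.
After those, each further coin must be mint-P, so 94 + 3 = 97 draws guarantee 3 mint-P coins.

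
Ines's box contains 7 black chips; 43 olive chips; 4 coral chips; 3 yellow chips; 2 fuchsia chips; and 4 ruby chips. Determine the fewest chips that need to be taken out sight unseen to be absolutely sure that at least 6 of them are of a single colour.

Pigeonhole: put each drawn chip into a box by colour. The largest draw with every box below 6 takes min(count, 5) from each colour; colours with fewer than 5 contribute all they have.
Σ min(cᵢ, 5) = 5 + 5 + 4 + 3 + 2 + 4 = 23.
Draw number 23 + 1 = 24 must push one box to 6.

24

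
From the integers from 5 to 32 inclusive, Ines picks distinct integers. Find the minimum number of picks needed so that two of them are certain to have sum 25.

21

A set avoiding the sum 25 can contain at most one of each pair {x, 25−x}, plus the 12 elements whose complement lies outside the range.
The integers 13, …, 32 (20 of them) are such a set: any two sum to at least 13+14 = 27 > 25.
Pigeonhole: any 21st integer completes one of the 8 pairs, so 21 choices force a sum of 25.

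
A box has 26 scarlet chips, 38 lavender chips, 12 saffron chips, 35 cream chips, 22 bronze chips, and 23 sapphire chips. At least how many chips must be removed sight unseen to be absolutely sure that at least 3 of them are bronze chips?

In the worst case for collecting bronze chips, every non-bronze chip comes out first.
There are 26 + 38 + 12 + 35 + 23 = 134 non-bronze chips altogether.
After those, each further chip must be bronze, so 134 + 3 = 137 draws guarantee 3 bronze chips.

137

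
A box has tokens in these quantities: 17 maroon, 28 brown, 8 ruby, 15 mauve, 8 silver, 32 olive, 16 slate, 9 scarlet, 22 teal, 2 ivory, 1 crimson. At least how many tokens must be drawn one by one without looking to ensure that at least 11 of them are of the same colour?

An adversary could hand out at most 10 tokens per colour (5 colours run out sooner): 10 + 10 + 8 + 10 + 8 + 10 + 10 + 9 + 10 + 2 + 1 = 88 tokens and still no colour has 11.
One more token lands in a colour already at 10, so 89 draws are enough and 88 are not.

89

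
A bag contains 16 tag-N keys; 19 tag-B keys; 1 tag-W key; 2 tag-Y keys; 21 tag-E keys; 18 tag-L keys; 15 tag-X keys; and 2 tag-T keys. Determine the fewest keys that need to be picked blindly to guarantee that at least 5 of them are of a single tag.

26

The 8 tags are the holes; the keys drawn are the pigeons.
To avoid 5 of any one tag, the worst case takes at most 4 of each tag, or every key of a tag that has fewer than 4.
That gives 4 + 4 + 1 + 2 + 4 + 4 + 4 + 2 = 25 keys with no tag reaching 5.
The next key forces some tag to 5, so 25 + 1 = 26.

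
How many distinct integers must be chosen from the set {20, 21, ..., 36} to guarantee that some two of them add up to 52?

12

Two chosen integers sum to 52 exactly when both halves of some pair {x, 52−x} with 20 ≤ x ≤ 52−x ≤ 32 are chosen — 6 such pairs.
The remaining 5 elements (those with no distinct partner in range) can never complete a 52-sum, so the worst case takes all of them and one from each pair: 5 + 6 = 11.
By the pigeonhole principle, the 12th integer has to be the second member of some pair, so 11 + 1 = 12.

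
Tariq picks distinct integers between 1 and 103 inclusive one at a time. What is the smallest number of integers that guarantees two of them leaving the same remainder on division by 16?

17

By the pigeonhole principle, the 16 residue classes mod 16 are the pigeonholes.
With 16 integers one could put 1 in each residue class and have no class reach 2.
The 17th integer pushes some class to 2, so 16·1 + 1 = 17.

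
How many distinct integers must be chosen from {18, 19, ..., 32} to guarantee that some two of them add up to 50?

9

Two chosen integers sum to 50 exactly when both halves of some pair {x, 50−x} with 18 ≤ x ≤ 50−x ≤ 32 are chosen — 7 such pairs.
The remaining 1 element (those with no distinct partner in range) can never complete a 50-sum, so the worst case takes all of them and one from each pair: 1 + 7 = 8.
The 9th integer has to be the second member of some pair, so 8 + 1 = 9.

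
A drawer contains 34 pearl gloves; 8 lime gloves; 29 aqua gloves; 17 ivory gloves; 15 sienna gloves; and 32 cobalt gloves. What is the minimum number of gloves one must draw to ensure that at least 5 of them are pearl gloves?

In the worst case for collecting pearl gloves, every non-pearl glove comes out first.
There are 8 + 29 + 17 + 15 + 32 = 101 non-pearl gloves altogether.
After those, each further glove must be pearl, so 101 + 5 = 106 draws guarantee 5 pearl gloves.

106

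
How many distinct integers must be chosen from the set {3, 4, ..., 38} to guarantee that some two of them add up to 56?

Group the elements by complementary pair {x, 56−x}: {18,38}, {19,37}, {20,36}, …, giving 10 two-element pairs, the single value 28 (it cannot pair with itself since the integers are distinct), and 15 integers whose partner 56−x falls outside [3,38].
Treating each of those 26 groups as a pigeonhole, one can pick one integer per group — 26 integers — with no two summing to 56.
The 27th integer lands in an occupied pair, forcing a sum of 56.

27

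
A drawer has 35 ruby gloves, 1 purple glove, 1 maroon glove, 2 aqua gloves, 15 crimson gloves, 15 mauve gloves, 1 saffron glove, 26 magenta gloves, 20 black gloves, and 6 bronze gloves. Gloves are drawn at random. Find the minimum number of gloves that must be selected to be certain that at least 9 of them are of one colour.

52

Pigeonhole: put each drawn glove into a box by colour. The largest draw with every box below 9 takes min(count, 8) from each colour; colours with fewer than 8 contribute all they have.
Σ min(cᵢ, 8) = 8 + 1 + 1 + 2 + 8 + 8 + 1 + 8 + 8 + 6 = 51.
Draw number 51 + 1 = 52 must push one box to 9.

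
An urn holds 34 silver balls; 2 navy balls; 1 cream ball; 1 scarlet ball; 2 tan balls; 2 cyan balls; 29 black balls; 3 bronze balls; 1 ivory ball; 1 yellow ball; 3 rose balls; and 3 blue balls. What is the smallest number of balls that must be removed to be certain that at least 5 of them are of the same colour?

The 12 colours are the holes; the balls drawn are the pigeons.
To avoid 5 of any one colour, the worst case takes at most 4 of each colour, or every ball of a colour that has fewer than 4.
That gives 4 + 2 + 1 + 1 + 2 + 2 + 4 + 3 + 1 + 1 + 3 + 3 = 27 balls with no colour reaching 5.
The next ball forces some colour to 5, so 27 + 1 = 28.

28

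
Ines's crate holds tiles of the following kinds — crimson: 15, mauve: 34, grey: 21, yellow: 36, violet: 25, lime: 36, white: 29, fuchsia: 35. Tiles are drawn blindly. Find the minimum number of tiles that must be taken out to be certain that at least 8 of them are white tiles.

210

In the worst case for collecting white tiles, every non-white tile comes out first.
There are 15 + 34 + 21 + 36 + 25 + 36 + 35 = 202 non-white tiles altogether.
After those, each further tile must be white, so 202 + 8 = 210 draws guarantee 8 white tiles.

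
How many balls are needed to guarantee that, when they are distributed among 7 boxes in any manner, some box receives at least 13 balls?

85

With 84 balls one could put exactly 12 in each of the 7 boxes, and no box would reach 13.
Pigeonhole: one more ball must land in a box that already has 12, giving it 13.
So 7 × 12 + 1 = 85 balls are required.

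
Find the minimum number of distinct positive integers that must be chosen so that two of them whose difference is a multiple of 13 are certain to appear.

Integers whose pairwise differences are multiples of 13 are exactly those sharing a remainder mod 13. Pigeonhole: the 13 residue classes mod 13 are the pigeonholes.
With 13 integers one could put 1 in each residue class and have no class reach 2.
The 14th integer pushes some class to 2, so 13·1 + 1 = 14.

14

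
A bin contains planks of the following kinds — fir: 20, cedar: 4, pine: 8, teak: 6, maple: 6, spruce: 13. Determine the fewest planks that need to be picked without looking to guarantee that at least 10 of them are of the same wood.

43

By the pigeonhole principle, the 6 woods are the holes; the planks drawn are the pigeons.
To avoid 10 of any one wood, the worst case takes at most 9 of each wood, or every plank of a wood that has fewer than 9.
That gives 9 + 4 + 8 + 6 + 6 + 9 = 42 planks with no wood reaching 10.
The next plank forces some wood to 10, so 42 + 1 = 43.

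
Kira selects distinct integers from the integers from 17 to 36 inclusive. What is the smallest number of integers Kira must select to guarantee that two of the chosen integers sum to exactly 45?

15

Group the elements by complementary pair {x, 45−x}: {17,28}, {18,27}, {19,26}, …, giving 6 two-element pairs and 8 integers whose partner 45−x falls outside [17,36].
By pigeonhole, treating each of those 14 groups as a pigeonhole, one can pick one integer per group — 14 integers — with no two summing to 45.
The 15th integer lands in an occupied pair, forcing a sum of 45.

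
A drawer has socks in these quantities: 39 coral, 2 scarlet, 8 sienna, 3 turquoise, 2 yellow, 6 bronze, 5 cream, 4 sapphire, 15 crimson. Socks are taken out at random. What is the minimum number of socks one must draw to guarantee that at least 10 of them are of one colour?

By pigeonhole, the 9 colours are the holes; the socks drawn are the pigeons.
To avoid 10 of any one colour, the worst case takes at most 9 of each colour, or every sock of a colour that has fewer than 9.
That gives 9 + 2 + 8 + 3 + 2 + 6 + 5 + 4 + 9 = 48 socks with no colour reaching 10.
The next sock forces some colour to 10, so 48 + 1 = 49.

49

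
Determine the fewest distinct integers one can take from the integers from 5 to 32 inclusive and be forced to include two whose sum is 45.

Two chosen integers sum to 45 exactly when both halves of some pair {x, 45−x} with 13 ≤ x ≤ 45−x ≤ 32 are chosen — 10 such pairs.
The remaining 8 elements (those with no distinct partner in range) can never complete a 45-sum, so the worst case takes all of them and one from each pair: 8 + 10 = 18.
By the pigeonhole principle, the 19th integer has to be the second member of some pair, so 18 + 1 = 19.

19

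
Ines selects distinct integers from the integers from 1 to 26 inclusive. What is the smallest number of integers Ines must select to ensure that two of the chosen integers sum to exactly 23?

Group the elements by complementary pair {x, 23−x}: {1,22}, {2,21}, {3,20}, …, giving 11 two-element pairs and 4 integers whose partner 23−x falls outside [1,26].
By the pigeonhole principle, treating each of those 15 groups as a pigeonhole, one can pick one integer per group — 15 integers — with no two summing to 23.
The 16th integer lands in an occupied pair, forcing a sum of 23.

16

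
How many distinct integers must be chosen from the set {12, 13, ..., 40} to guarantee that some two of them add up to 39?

Group the elements by complementary pair {x, 39−x}: {12,27}, {13,26}, {14,25}, …, giving 8 two-element pairs and 13 integers whose partner 39−x falls outside [12,40].
By the pigeonhole principle, treating each of those 21 groups as a pigeonhole, one can pick one integer per group — 21 integers — with no two summing to 39.
The 22nd integer lands in an occupied pair, forcing a sum of 39.

22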